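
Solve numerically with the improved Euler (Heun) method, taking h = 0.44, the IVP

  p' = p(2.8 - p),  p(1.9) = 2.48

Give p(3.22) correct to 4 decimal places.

2.7555

Heun: k1 = f(x_n, p_n); k2 = f(x_n + h, p_n + h·k1); p_{n+1} = p_n + (h/2)·(k1 + k2).
x=1.900000, p=2.480000:
  k1 = f(1.900000, 2.480000) = 0.793600
  k2 = f(2.340000, 2.829184) = -0.082567
  p ← 2.480000 + (0.44/2)·(0.793600 + (-0.082567)) = 2.636427
x=2.340000, p=2.636427:
  k1 = f(2.340000, 2.636427) = 0.431248
  k2 = f(2.780000, 2.826176) = -0.073979
  p ← 2.636427 + (0.44/2)·(0.431248 + (-0.073979)) = 2.715026
x=2.780000, p=2.715026:
  k1 = f(2.780000, 2.715026) = 0.230705
  k2 = f(3.220000, 2.816537) = -0.046577
  p ← 2.715026 + (0.44/2)·(0.230705 + (-0.046577)) = 2.755535
p(3.22) ≈ 2.7555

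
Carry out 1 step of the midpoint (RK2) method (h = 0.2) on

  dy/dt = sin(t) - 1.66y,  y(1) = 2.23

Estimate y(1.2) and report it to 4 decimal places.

1.7628

Midpoint: k1 = f(t_n, y_n); k2 = f(t_n + h/2, y_n + (h/2)·k1); y_{n+1} = y_n + h·k2.
t=1.000000, y=2.230000:
  k1 = f(1.000000, 2.230000) = -2.860329
  k2 = f(1.100000, 1.943967) = -2.335778
  y ← 2.230000 + 0.2·(-2.335778) = 1.762844
y(1.2) ≈ 1.7628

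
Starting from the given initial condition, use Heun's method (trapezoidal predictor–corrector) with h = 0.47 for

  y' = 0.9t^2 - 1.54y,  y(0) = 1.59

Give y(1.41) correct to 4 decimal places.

0.8409

Heun: k1 = f(t_n, y_n); k2 = f(t_n + h, y_n + h·k1); y_{n+1} = y_n + (h/2)·(k1 + k2).
t=0.000000, y=1.590000:
  k1 = f(0.000000, 1.590000) = -2.448600
  k2 = f(0.470000, 0.439158) = -0.477493
  y ← 1.590000 + (0.47/2)·(-2.448600 + (-0.477493)) = 0.902368
t=0.470000, y=0.902368:
  k1 = f(0.470000, 0.902368) = -1.190837
  k2 = f(0.940000, 0.342675) = 0.267521
  y ← 0.902368 + (0.47/2)·(-1.190837 + 0.267521) = 0.685389
t=0.940000, y=0.685389:
  k1 = f(0.940000, 0.685389) = -0.260259
  k2 = f(1.410000, 0.563067) = 0.922167
  y ← 0.685389 + (0.47/2)·(-0.260259 + 0.922167) = 0.840937
y(1.41) ≈ 0.8409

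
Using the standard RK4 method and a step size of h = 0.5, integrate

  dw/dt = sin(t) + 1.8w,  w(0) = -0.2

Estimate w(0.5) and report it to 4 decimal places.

-0.3229

RK4: k1 = f(t_n, w_n); k2 = f(t_n + h/2, w_n + (h/2)·k1); k3 = f(t_n + h/2, w_n + (h/2)·k2); k4 = f(t_n + h, w_n + h·k3); w_{n+1} = w_n + (h/6)·(k1 + 2k2 + 2k3 + k4).
t=0.000000, w=-0.200000:
  k1 = f(0.000000, -0.200000) = -0.360000
  k2 = f(0.250000, -0.290000) = -0.274596
  k3 = f(0.250000, -0.268649) = -0.236164
  k4 = f(0.500000, -0.318082) = -0.093122
  w ← -0.200000 + (0.5/6)·(k1 + 2k2 + 2k3 + k4) = -0.322887
w(0.5) ≈ -0.3229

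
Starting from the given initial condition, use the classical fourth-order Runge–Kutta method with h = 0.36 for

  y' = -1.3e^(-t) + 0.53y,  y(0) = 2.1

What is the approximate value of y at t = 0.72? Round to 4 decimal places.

RK4: k1 = f(t_n, y_n); k2 = f(t_n + h/2, y_n + (h/2)·k1); k3 = f(t_n + h/2, y_n + (h/2)·k2); k4 = f(t_n + h, y_n + h·k3); y_{n+1} = y_n + (h/6)·(k1 + 2k2 + 2k3 + k4).
t=0.000000, y=2.100000:
  k1 = f(0.000000, 2.100000) = -0.187000
  k2 = f(0.180000, 2.066340) = 0.009309
  k3 = f(0.180000, 2.101676) = 0.028037
  k4 = f(0.360000, 2.110093) = 0.211370
  y ← 2.100000 + (0.36/6)·(k1 + 2k2 + 2k3 + k4) = 2.105944
t=0.360000, y=2.105944:
  k1 = f(0.360000, 2.105944) = 0.209171
  k2 = f(0.540000, 2.143594) = 0.378532
  k3 = f(0.540000, 2.174080) = 0.394689
  k4 = f(0.720000, 2.248032) = 0.558679
  y ← 2.105944 + (0.36/6)·(k1 + 2k2 + 2k3 + k4) = 2.244801
y(0.72) ≈ 2.2448

2.2448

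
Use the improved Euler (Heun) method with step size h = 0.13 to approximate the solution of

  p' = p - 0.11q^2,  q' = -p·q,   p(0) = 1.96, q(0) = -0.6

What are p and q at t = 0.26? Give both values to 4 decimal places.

Heun on (p,q): k1 = f(t_n, state_n); k2 = f(t_n + h, state_n + h·k1); state_{n+1} = state_n + (h/2)·(k1 + k2).
0.000000: (1.960000, -0.600000)
  k1 = (1.920400, 1.176000)
  predictor → (2.209652, -0.447120)
  k2 = (2.187661, 0.987980)
  → (2.227024, -0.459341)
0.130000: (2.227024, -0.459341)
  k1 = (2.203815, 1.022964)
  predictor → (2.513520, -0.326356)
  k2 = (2.501804, 0.820302)
  → (2.532889, -0.339529)
(p(0.26), q(0.26)) ≈ (2.5329, -0.3395)

2.5329, -0.3395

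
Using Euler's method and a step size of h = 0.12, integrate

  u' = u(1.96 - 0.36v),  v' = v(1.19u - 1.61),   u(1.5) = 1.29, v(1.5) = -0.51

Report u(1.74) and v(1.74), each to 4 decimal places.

Euler on (u,v): u_{n+1} = u_n + h·u', v_{n+1} = v_n + h·v'.
1.500000: (1.290000, -0.510000); f=(2.765244, 0.038199) → (1.621829, -0.505416)
1.620000: (1.621829, -0.505416); f=(3.473877, -0.161721) → (2.038695, -0.524823)
(u(1.74), v(1.74)) ≈ (2.0387, -0.5248)

2.0387, -0.5248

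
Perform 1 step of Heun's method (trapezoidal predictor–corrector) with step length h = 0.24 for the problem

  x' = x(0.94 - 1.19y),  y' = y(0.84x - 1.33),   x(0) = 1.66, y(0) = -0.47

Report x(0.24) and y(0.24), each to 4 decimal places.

2.3671, -0.5061

Heun on (x,y): k1 = f(t_n, state_n); k2 = f(t_n + h, state_n + h·k1); state_{n+1} = state_n + (h/2)·(k1 + k2).
0.000000: (1.660000, -0.470000)
  k1 = (2.488838, -0.030268)
  predictor → (2.257321, -0.477264)
  k2 = (3.403915, -0.270203)
  → (2.367130, -0.506057)
(x(0.24), y(0.24)) ≈ (2.3671, -0.5061)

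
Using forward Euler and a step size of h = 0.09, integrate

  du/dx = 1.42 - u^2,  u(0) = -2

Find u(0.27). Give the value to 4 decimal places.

-3.0116

Euler: u_{n+1} = u_n + h·f(x_n, u_n).
x=0.000000, u=-2.000000: f=-2.580000 → u ← -2.000000 + 0.09·(-2.580000) = -2.232200
x=0.090000, u=-2.232200: f=-3.562717 → u ← -2.232200 + 0.09·(-3.562717) = -2.552845
x=0.180000, u=-2.552845: f=-5.097015 → u ← -2.552845 + 0.09·(-5.097015) = -3.011576
u(0.27) ≈ -3.0116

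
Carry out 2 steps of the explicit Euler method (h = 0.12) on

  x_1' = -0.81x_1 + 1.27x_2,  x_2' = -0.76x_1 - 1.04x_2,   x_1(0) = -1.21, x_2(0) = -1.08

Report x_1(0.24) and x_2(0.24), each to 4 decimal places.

Euler on (x_1,x_2): x_1_{n+1} = x_1_n + h·x_1', x_2_{n+1} = x_2_n + h·x_2'.
0.000000: (-1.210000, -1.080000); f=(-0.391500, 2.042800) → (-1.256980, -0.834864)
0.120000: (-1.256980, -0.834864); f=(-0.042123, 1.823563) → (-1.262035, -0.616036)
(x_1(0.24), x_2(0.24)) ≈ (-1.2620, -0.6160)

-1.2620, -0.6160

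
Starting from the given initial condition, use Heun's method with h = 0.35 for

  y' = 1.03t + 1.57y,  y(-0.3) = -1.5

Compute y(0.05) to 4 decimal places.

Heun: k1 = f(t_n, y_n); k2 = f(t_n + h, y_n + h·k1); y_{n+1} = y_n + (h/2)·(k1 + k2).
t=-0.300000, y=-1.500000:
  k1 = f(-0.300000, -1.500000) = -2.664000
  k2 = f(0.050000, -2.432400) = -3.767368
  y ← -1.500000 + (0.35/2)·(-2.664000 + (-3.767368)) = -2.625489
y(0.05) ≈ -2.6255

-2.6255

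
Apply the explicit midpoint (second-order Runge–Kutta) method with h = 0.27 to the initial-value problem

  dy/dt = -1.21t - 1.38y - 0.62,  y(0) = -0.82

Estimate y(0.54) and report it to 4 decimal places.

Midpoint: k1 = f(t_n, y_n); k2 = f(t_n + h/2, y_n + (h/2)·k1); y_{n+1} = y_n + h·k2.
t=0.000000, y=-0.820000:
  k1 = f(0.000000, -0.820000) = 0.511600
  k2 = f(0.135000, -0.750934) = 0.252939
  y ← -0.820000 + 0.27·0.252939 = -0.751706
t=0.270000, y=-0.751706:
  k1 = f(0.270000, -0.751706) = 0.090655
  k2 = f(0.405000, -0.739468) = -0.089584
  y ← -0.751706 + 0.27·(-0.089584) = -0.775894
y(0.54) ≈ -0.7759

-0.7759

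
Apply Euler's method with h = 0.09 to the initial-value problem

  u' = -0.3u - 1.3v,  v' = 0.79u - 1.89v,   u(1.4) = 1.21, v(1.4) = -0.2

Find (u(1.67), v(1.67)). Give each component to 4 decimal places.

1.1436, 0.0995

Euler on (u,v): u_{n+1} = u_n + h·u', v_{n+1} = v_n + h·v'.
1.400000: (1.210000, -0.200000); f=(-0.103000, 1.333900) → (1.200730, -0.079949)
1.490000: (1.200730, -0.079949); f=(-0.256285, 1.099680) → (1.177664, 0.019022)
1.580000: (1.177664, 0.019022); f=(-0.378028, 0.894403) → (1.143642, 0.099518)
(u(1.67), v(1.67)) ≈ (1.1436, 0.0995)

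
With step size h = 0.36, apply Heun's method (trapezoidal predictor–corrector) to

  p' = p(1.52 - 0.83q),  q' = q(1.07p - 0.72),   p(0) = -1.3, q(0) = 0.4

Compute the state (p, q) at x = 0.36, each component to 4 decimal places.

-2.0592, 0.2012

Heun on (p,q): k1 = f(x_n, state_n); k2 = f(x_n + h, state_n + h·k1); state_{n+1} = state_n + (h/2)·(k1 + k2).
0.000000: (-1.300000, 0.400000)
  k1 = (-1.544400, -0.844400)
  predictor → (-1.855984, 0.096016)
  k2 = (-2.673186, -0.259810)
  → (-2.059166, 0.201242)
(p(0.36), q(0.36)) ≈ (-2.0592, 0.2012)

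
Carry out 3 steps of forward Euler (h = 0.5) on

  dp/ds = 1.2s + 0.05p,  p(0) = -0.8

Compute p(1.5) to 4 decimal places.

0.0460

Euler: p_{n+1} = p_n + h·f(s_n, p_n).
s=0.000000, p=-0.800000: f=-0.040000 → p ← -0.800000 + 0.5·(-0.040000) = -0.820000
s=0.500000, p=-0.820000: f=0.559000 → p ← -0.820000 + 0.5·0.559000 = -0.540500
s=1.000000, p=-0.540500: f=1.172975 → p ← -0.540500 + 0.5·1.172975 = 0.045987
p(1.5) ≈ 0.0460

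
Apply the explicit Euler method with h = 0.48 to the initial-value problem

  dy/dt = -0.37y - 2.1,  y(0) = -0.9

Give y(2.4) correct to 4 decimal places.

-3.8791

Euler: y_{n+1} = y_n + h·f(t_n, y_n).
t=0.000000, y=-0.900000: f=-1.767000 → y ← -0.900000 + 0.48·(-1.767000) = -1.748160
t=0.480000, y=-1.748160: f=-1.453181 → y ← -1.748160 + 0.48·(-1.453181) = -2.445687
t=0.960000, y=-2.445687: f=-1.195096 → y ← -2.445687 + 0.48·(-1.195096) = -3.019333
t=1.440000, y=-3.019333: f=-0.982847 → y ← -3.019333 + 0.48·(-0.982847) = -3.491099
t=1.920000, y=-3.491099: f=-0.808293 → y ← -3.491099 + 0.48·(-0.808293) = -3.879080
y(2.4) ≈ -3.8791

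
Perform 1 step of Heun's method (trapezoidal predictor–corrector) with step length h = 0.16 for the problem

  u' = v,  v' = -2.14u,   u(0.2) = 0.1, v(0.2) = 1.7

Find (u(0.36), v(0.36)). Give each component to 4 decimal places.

0.3693, 1.6192

Heun on (u,v): k1 = f(t_n, state_n); k2 = f(t_n + h, state_n + h·k1); state_{n+1} = state_n + (h/2)·(k1 + k2).
0.200000: (0.100000, 1.700000)
  k1 = (1.700000, -0.214000)
  predictor → (0.372000, 1.665760)
  k2 = (1.665760, -0.796080)
  → (0.369261, 1.619194)
(u(0.36), v(0.36)) ≈ (0.3693, 1.6192)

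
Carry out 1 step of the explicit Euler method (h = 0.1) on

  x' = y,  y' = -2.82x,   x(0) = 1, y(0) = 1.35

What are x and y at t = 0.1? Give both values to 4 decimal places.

1.1350, 1.0680

Euler on (x,y): x_{n+1} = x_n + h·x', y_{n+1} = y_n + h·y'.
0.000000: (1.000000, 1.350000); f=(1.350000, -2.820000) → (1.135000, 1.068000)
(x(0.1), y(0.1)) ≈ (1.1350, 1.0680)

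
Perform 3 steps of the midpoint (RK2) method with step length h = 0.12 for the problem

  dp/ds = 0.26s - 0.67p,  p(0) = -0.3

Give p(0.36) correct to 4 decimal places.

Midpoint: k1 = f(s_n, p_n); k2 = f(s_n + h/2, p_n + (h/2)·k1); p_{n+1} = p_n + h·k2.
s=0.000000, p=-0.300000:
  k1 = f(0.000000, -0.300000) = 0.201000
  k2 = f(0.060000, -0.287940) = 0.208520
  p ← -0.300000 + 0.12·0.208520 = -0.274978
s=0.120000, p=-0.274978:
  k1 = f(0.120000, -0.274978) = 0.215435
  k2 = f(0.180000, -0.262052) = 0.222375
  p ← -0.274978 + 0.12·0.222375 = -0.248293
s=0.240000, p=-0.248293:
  k1 = f(0.240000, -0.248293) = 0.228756
  k2 = f(0.300000, -0.234567) = 0.235160
  p ← -0.248293 + 0.12·0.235160 = -0.220073
p(0.36) ≈ -0.2201

-0.2201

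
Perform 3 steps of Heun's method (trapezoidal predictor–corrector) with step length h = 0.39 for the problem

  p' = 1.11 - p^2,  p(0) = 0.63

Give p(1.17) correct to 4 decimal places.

Heun: k1 = f(s_n, p_n); k2 = f(s_n + h, p_n + h·k1); p_{n+1} = p_n + (h/2)·(k1 + k2).
s=0.000000, p=0.630000:
  k1 = f(0.000000, 0.630000) = 0.713100
  k2 = f(0.390000, 0.908109) = 0.285338
  p ← 0.630000 + (0.39/2)·(0.713100 + 0.285338) = 0.824695
s=0.390000, p=0.824695:
  k1 = f(0.390000, 0.824695) = 0.429877
  k2 = f(0.780000, 0.992348) = 0.125246
  p ← 0.824695 + (0.39/2)·(0.429877 + 0.125246) = 0.932945
s=0.780000, p=0.932945:
  k1 = f(0.780000, 0.932945) = 0.239615
  k2 = f(1.170000, 1.026394) = 0.056515
  p ← 0.932945 + (0.39/2)·(0.239615 + 0.056515) = 0.990690
p(1.17) ≈ 0.9907

0.9907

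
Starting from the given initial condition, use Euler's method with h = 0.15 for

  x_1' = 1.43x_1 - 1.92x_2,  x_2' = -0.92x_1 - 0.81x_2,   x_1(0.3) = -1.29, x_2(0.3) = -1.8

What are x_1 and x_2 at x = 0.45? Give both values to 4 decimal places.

-1.0483, -1.4033

Euler on (x_1,x_2): x_1_{n+1} = x_1_n + h·x_1', x_2_{n+1} = x_2_n + h·x_2'.
0.300000: (-1.290000, -1.800000); f=(1.611300, 2.644800) → (-1.048305, -1.403280)
(x_1(0.45), x_2(0.45)) ≈ (-1.0483, -1.4033)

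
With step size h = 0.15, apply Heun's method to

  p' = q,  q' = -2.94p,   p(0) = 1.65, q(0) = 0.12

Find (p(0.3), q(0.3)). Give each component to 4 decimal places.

1.4683, -1.3029

Heun on (p,q): k1 = f(t_n, state_n); k2 = f(t_n + h, state_n + h·k1); state_{n+1} = state_n + (h/2)·(k1 + k2).
0.000000: (1.650000, 0.120000)
  k1 = (0.120000, -4.851000)
  predictor → (1.668000, -0.607650)
  k2 = (-0.607650, -4.903920)
  → (1.613426, -0.611619)
0.150000: (1.613426, -0.611619)
  k1 = (-0.611619, -4.743473)
  predictor → (1.521683, -1.323140)
  k2 = (-1.323140, -4.473749)
  → (1.468319, -1.302911)
(p(0.3), q(0.3)) ≈ (1.4683, -1.3029)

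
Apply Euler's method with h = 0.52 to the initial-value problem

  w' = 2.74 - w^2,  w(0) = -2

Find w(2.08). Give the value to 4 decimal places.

-146.6165

Euler: w_{n+1} = w_n + h·f(x_n, w_n).
x=0.000000, w=-2.000000: f=-1.260000 → w ← -2.000000 + 0.52·(-1.260000) = -2.655200
x=0.520000, w=-2.655200: f=-4.310087 → w ← -2.655200 + 0.52·(-4.310087) = -4.896445
x=1.040000, w=-4.896445: f=-21.235176 → w ← -4.896445 + 0.52·(-21.235176) = -15.938737
x=1.560000, w=-15.938737: f=-251.303333 → w ← -15.938737 + 0.52·(-251.303333) = -146.616470
w(2.08) ≈ -146.6165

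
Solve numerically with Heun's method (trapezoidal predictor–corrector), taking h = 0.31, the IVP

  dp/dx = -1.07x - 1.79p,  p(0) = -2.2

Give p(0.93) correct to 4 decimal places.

-0.7667

Heun: k1 = f(x_n, p_n); k2 = f(x_n + h, p_n + h·k1); p_{n+1} = p_n + (h/2)·(k1 + k2).
x=0.000000, p=-2.200000:
  k1 = f(0.000000, -2.200000) = 3.938000
  k2 = f(0.310000, -0.979220) = 1.421104
  p ← -2.200000 + (0.31/2)·(3.938000 + 1.421104) = -1.369339
x=0.310000, p=-1.369339:
  k1 = f(0.310000, -1.369339) = 2.119417
  k2 = f(0.620000, -0.712320) = 0.611652
  p ← -1.369339 + (0.31/2)·(2.119417 + 0.611652) = -0.946023
x=0.620000, p=-0.946023:
  k1 = f(0.620000, -0.946023) = 1.029982
  k2 = f(0.930000, -0.626729) = 0.126745
  p ← -0.946023 + (0.31/2)·(1.029982 + 0.126745) = -0.766731
p(0.93) ≈ -0.7667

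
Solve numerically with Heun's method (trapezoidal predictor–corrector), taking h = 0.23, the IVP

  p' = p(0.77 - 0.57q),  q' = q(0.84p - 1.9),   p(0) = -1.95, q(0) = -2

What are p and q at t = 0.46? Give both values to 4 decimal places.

Heun on (p,q): k1 = f(t_n, state_n); k2 = f(t_n + h, state_n + h·k1); state_{n+1} = state_n + (h/2)·(k1 + k2).
0.000000: (-1.950000, -2.000000)
  k1 = (-3.724500, 7.076000)
  predictor → (-2.806635, -0.372520)
  k2 = (-2.757060, 1.586031)
  → (-2.695379, -1.003866)
0.230000: (-2.695379, -1.003866)
  k1 = (-3.617749, 4.180219)
  predictor → (-3.527462, -0.042416)
  k2 = (-2.801429, 0.206272)
  → (-3.433585, -0.499420)
(p(0.46), q(0.46)) ≈ (-3.4336, -0.4994)

-3.4336, -0.4994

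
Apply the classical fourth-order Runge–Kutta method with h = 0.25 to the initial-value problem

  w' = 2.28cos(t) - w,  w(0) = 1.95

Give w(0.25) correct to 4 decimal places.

RK4: k1 = f(t_n, w_n); k2 = f(t_n + h/2, w_n + (h/2)·k1); k3 = f(t_n + h/2, w_n + (h/2)·k2); k4 = f(t_n + h, w_n + h·k3); w_{n+1} = w_n + (h/6)·(k1 + 2k2 + 2k3 + k4).
t=0.000000, w=1.950000:
  k1 = f(0.000000, 1.950000) = 0.330000
  k2 = f(0.125000, 1.991250) = 0.270961
  k3 = f(0.125000, 1.983870) = 0.278341
  k4 = f(0.250000, 2.019585) = 0.189535
  w ← 1.950000 + (0.25/6)·(k1 + 2k2 + 2k3 + k4) = 2.017422
w(0.25) ≈ 2.0174

2.0174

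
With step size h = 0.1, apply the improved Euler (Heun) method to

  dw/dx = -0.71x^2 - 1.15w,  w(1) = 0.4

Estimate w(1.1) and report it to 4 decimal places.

0.2823

Heun: k1 = f(x_n, w_n); k2 = f(x_n + h, w_n + h·k1); w_{n+1} = w_n + (h/2)·(k1 + k2).
x=1.000000, w=0.400000:
  k1 = f(1.000000, 0.400000) = -1.170000
  k2 = f(1.100000, 0.283000) = -1.184550
  w ← 0.400000 + (0.1/2)·(-1.170000 + (-1.184550)) = 0.282273
w(1.1) ≈ 0.2823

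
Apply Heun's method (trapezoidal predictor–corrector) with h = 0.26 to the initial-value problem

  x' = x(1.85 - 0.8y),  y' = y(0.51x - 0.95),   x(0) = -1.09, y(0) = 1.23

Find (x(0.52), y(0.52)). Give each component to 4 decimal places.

Heun on (x,y): k1 = f(t_n, state_n); k2 = f(t_n + h, state_n + h·k1); state_{n+1} = state_n + (h/2)·(k1 + k2).
0.000000: (-1.090000, 1.230000)
  k1 = (-0.943940, -1.852257)
  predictor → (-1.335424, 0.748413)
  k2 = (-1.670976, -1.220712)
  → (-1.429939, 0.830514)
0.260000: (-1.429939, 0.830514)
  k1 = (-1.695320, -1.394656)
  predictor → (-1.870722, 0.467903)
  k2 = (-2.760582, -0.890920)
  → (-2.009206, 0.533389)
(x(0.52), y(0.52)) ≈ (-2.0092, 0.5334)

-2.0092, 0.5334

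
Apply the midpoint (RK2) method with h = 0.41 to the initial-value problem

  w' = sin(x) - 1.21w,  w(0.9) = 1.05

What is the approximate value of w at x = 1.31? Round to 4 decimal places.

0.9450

Midpoint: k1 = f(x_n, w_n); k2 = f(x_n + h/2, w_n + (h/2)·k1); w_{n+1} = w_n + h·k2.
x=0.900000, w=1.050000:
  k1 = f(0.900000, 1.050000) = -0.487173
  k2 = f(1.105000, 0.950130) = -0.256193
  w ← 1.050000 + 0.41·(-0.256193) = 0.944961
w(1.31) ≈ 0.9450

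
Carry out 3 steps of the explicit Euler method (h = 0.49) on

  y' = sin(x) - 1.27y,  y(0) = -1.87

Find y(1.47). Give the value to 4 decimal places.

0.3933

Euler: y_{n+1} = y_n + h·f(x_n, y_n).
x=0.000000, y=-1.870000: f=2.374900 → y ← -1.870000 + 0.49·2.374900 = -0.706299
x=0.490000, y=-0.706299: f=1.367626 → y ← -0.706299 + 0.49·1.367626 = -0.036162
x=0.980000, y=-0.036162: f=0.876424 → y ← -0.036162 + 0.49·0.876424 = 0.393285
y(1.47) ≈ 0.3933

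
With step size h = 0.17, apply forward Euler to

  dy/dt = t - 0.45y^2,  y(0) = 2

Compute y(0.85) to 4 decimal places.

1.3083

Euler: y_{n+1} = y_n + h·f(t_n, y_n).
t=0.000000, y=2.000000: f=-1.800000 → y ← 2.000000 + 0.17·(-1.800000) = 1.694000
t=0.170000, y=1.694000: f=-1.121336 → y ← 1.694000 + 0.17·(-1.121336) = 1.503373
t=0.340000, y=1.503373: f=-0.677058 → y ← 1.503373 + 0.17·(-0.677058) = 1.388273
t=0.510000, y=1.388273: f=-0.357286 → y ← 1.388273 + 0.17·(-0.357286) = 1.327534
t=0.680000, y=1.327534: f=-0.113056 → y ← 1.327534 + 0.17·(-0.113056) = 1.308315
y(0.85) ≈ 1.3083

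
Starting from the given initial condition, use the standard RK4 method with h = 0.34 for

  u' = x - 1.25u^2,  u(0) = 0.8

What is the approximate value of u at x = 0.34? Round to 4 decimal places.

0.6455

RK4: k1 = f(x_n, u_n); k2 = f(x_n + h/2, u_n + (h/2)·k1); k3 = f(x_n + h/2, u_n + (h/2)·k2); k4 = f(x_n + h, u_n + h·k3); u_{n+1} = u_n + (h/6)·(k1 + 2k2 + 2k3 + k4).
x=0.000000, u=0.800000:
  k1 = f(0.000000, 0.800000) = -0.800000
  k2 = f(0.170000, 0.664000) = -0.381120
  k3 = f(0.170000, 0.735210) = -0.505666
  k4 = f(0.340000, 0.628073) = -0.153095
  u ← 0.800000 + (0.34/6)·(k1 + 2k2 + 2k3 + k4) = 0.645489
u(0.34) ≈ 0.6455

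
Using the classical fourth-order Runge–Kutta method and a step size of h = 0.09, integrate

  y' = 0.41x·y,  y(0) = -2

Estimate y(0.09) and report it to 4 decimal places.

RK4: k1 = f(x_n, y_n); k2 = f(x_n + h/2, y_n + (h/2)·k1); k3 = f(x_n + h/2, y_n + (h/2)·k2); k4 = f(x_n + h, y_n + h·k3); y_{n+1} = y_n + (h/6)·(k1 + 2k2 + 2k3 + k4).
x=0.000000, y=-2.000000:
  k1 = f(0.000000, -2.000000) = 0.000000
  k2 = f(0.045000, -2.000000) = -0.036900
  k3 = f(0.045000, -2.001660) = -0.036931
  k4 = f(0.090000, -2.003324) = -0.073923
  y ← -2.000000 + (0.09/6)·(k1 + 2k2 + 2k3 + k4) = -2.003324
y(0.09) ≈ -2.0033

-2.0033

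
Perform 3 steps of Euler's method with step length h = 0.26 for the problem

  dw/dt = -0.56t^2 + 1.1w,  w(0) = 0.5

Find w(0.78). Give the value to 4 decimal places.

Euler: w_{n+1} = w_n + h·f(t_n, w_n).
t=0.000000, w=0.500000: f=0.550000 → w ← 0.500000 + 0.26·0.550000 = 0.643000
t=0.260000, w=0.643000: f=0.669444 → w ← 0.643000 + 0.26·0.669444 = 0.817055
t=0.520000, w=0.817055: f=0.747337 → w ← 0.817055 + 0.26·0.747337 = 1.011363
w(0.78) ≈ 1.0114

1.0114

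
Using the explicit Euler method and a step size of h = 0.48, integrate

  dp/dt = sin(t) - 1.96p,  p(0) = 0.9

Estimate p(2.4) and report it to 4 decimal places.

Euler: p_{n+1} = p_n + h·f(t_n, p_n).
t=0.000000, p=0.900000: f=-1.764000 → p ← 0.900000 + 0.48·(-1.764000) = 0.053280
t=0.480000, p=0.053280: f=0.357350 → p ← 0.053280 + 0.48·0.357350 = 0.224808
t=0.960000, p=0.224808: f=0.378568 → p ← 0.224808 + 0.48·0.378568 = 0.406521
t=1.440000, p=0.406521: f=0.194678 → p ← 0.406521 + 0.48·0.194678 = 0.499966
t=1.920000, p=0.499966: f=-0.040288 → p ← 0.499966 + 0.48·(-0.040288) = 0.480628
p(2.4) ≈ 0.4806

0.4806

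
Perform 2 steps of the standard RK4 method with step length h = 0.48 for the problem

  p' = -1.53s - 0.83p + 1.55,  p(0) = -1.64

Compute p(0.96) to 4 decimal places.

-0.2640

RK4: k1 = f(s_n, p_n); k2 = f(s_n + h/2, p_n + (h/2)·k1); k3 = f(s_n + h/2, p_n + (h/2)·k2); k4 = f(s_n + h, p_n + h·k3); p_{n+1} = p_n + (h/6)·(k1 + 2k2 + 2k3 + k4).
s=0.000000, p=-1.640000:
  k1 = f(0.000000, -1.640000) = 2.911200
  k2 = f(0.240000, -0.941312) = 1.964089
  k3 = f(0.240000, -1.168619) = 2.152753
  k4 = f(0.480000, -0.606678) = 1.319143
  p ← -1.640000 + (0.48/6)·(k1 + 2k2 + 2k3 + k4) = -0.642878
s=0.480000, p=-0.642878:
  k1 = f(0.480000, -0.642878) = 1.349189
  k2 = f(0.720000, -0.319073) = 0.713230
  k3 = f(0.720000, -0.471703) = 0.839913
  k4 = f(0.960000, -0.239719) = 0.280167
  p ← -0.642878 + (0.48/6)·(k1 + 2k2 + 2k3 + k4) = -0.264026
p(0.96) ≈ -0.2640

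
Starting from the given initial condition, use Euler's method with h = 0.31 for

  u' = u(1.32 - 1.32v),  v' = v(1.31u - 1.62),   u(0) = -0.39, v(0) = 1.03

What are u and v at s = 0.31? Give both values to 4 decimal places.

-0.3852, 0.3496

Euler on (u,v): u_{n+1} = u_n + h·u', v_{n+1} = v_n + h·v'.
0.000000: (-0.390000, 1.030000); f=(0.015444, -2.194827) → (-0.385212, 0.349604)
(u(0.31), v(0.31)) ≈ (-0.3852, 0.3496)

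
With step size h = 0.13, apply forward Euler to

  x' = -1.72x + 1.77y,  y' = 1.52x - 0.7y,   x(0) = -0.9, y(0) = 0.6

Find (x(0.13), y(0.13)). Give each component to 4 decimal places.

-0.5607, 0.3676

Euler on (x,y): x_{n+1} = x_n + h·x', y_{n+1} = y_n + h·y'.
0.000000: (-0.900000, 0.600000); f=(2.610000, -1.788000) → (-0.560700, 0.367560)
(x(0.13), y(0.13)) ≈ (-0.5607, 0.3676)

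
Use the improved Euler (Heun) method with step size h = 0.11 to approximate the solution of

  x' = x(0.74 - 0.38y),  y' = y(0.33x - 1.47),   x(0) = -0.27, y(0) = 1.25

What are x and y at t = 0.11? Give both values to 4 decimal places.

Heun on (x,y): k1 = f(t_n, state_n); k2 = f(t_n + h, state_n + h·k1); state_{n+1} = state_n + (h/2)·(k1 + k2).
0.000000: (-0.270000, 1.250000)
  k1 = (-0.071550, -1.948875)
  predictor → (-0.277871, 1.035624)
  k2 = (-0.096272, -1.617331)
  → (-0.279230, 1.053859)
(x(0.11), y(0.11)) ≈ (-0.2792, 1.0539)

-0.2792, 1.0539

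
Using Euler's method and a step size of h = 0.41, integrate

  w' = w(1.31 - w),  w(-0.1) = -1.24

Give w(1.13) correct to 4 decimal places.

Euler: w_{n+1} = w_n + h·f(t_n, w_n).
t=-0.100000, w=-1.240000: f=-3.162000 → w ← -1.240000 + 0.41·(-3.162000) = -2.536420
t=0.310000, w=-2.536420: f=-9.756137 → w ← -2.536420 + 0.41·(-9.756137) = -6.536436
t=0.720000, w=-6.536436: f=-51.287727 → w ← -6.536436 + 0.41·(-51.287727) = -27.564404
w(1.13) ≈ -27.5644

-27.5644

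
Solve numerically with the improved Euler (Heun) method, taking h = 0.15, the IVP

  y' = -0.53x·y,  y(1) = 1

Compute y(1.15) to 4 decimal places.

0.9182

Heun: k1 = f(x_n, y_n); k2 = f(x_n + h, y_n + h·k1); y_{n+1} = y_n + (h/2)·(k1 + k2).
x=1.000000, y=1.000000:
  k1 = f(1.000000, 1.000000) = -0.530000
  k2 = f(1.150000, 0.920500) = -0.561045
  y ← 1.000000 + (0.15/2)·(-0.530000 + (-0.561045)) = 0.918172
y(1.15) ≈ 0.9182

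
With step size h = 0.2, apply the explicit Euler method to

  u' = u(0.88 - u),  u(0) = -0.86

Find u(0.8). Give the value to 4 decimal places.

-4.0862

Euler: u_{n+1} = u_n + h·f(x_n, u_n).
x=0.000000, u=-0.860000: f=-1.496400 → u ← -0.860000 + 0.2·(-1.496400) = -1.159280
x=0.200000, u=-1.159280: f=-2.364097 → u ← -1.159280 + 0.2·(-2.364097) = -1.632099
x=0.400000, u=-1.632099: f=-4.099996 → u ← -1.632099 + 0.2·(-4.099996) = -2.452098
x=0.600000, u=-2.452098: f=-8.170633 → u ← -2.452098 + 0.2·(-8.170633) = -4.086225
u(0.8) ≈ -4.0862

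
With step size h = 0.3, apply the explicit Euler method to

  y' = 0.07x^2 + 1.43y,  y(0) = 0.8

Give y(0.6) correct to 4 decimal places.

Euler: y_{n+1} = y_n + h·f(x_n, y_n).
x=0.000000, y=0.800000: f=1.144000 → y ← 0.800000 + 0.3·1.144000 = 1.143200
x=0.300000, y=1.143200: f=1.641076 → y ← 1.143200 + 0.3·1.641076 = 1.635523
y(0.6) ≈ 1.6355

1.6355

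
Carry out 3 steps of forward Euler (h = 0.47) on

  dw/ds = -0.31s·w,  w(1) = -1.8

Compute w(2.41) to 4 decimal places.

Euler: w_{n+1} = w_n + h·f(s_n, w_n).
s=1.000000, w=-1.800000: f=0.558000 → w ← -1.800000 + 0.47·0.558000 = -1.537740
s=1.470000, w=-1.537740: f=0.700748 → w ← -1.537740 + 0.47·0.700748 = -1.208388
s=1.940000, w=-1.208388: f=0.726725 → w ← -1.208388 + 0.47·0.726725 = -0.866828
w(2.41) ≈ -0.8668

-0.8668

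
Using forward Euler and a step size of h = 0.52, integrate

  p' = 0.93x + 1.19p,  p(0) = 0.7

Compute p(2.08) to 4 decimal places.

Euler: p_{n+1} = p_n + h·f(x_n, p_n).
x=0.000000, p=0.700000: f=0.833000 → p ← 0.700000 + 0.52·0.833000 = 1.133160
x=0.520000, p=1.133160: f=1.832060 → p ← 1.133160 + 0.52·1.832060 = 2.085831
x=1.040000, p=2.085831: f=3.449339 → p ← 2.085831 + 0.52·3.449339 = 3.879488
x=1.560000, p=3.879488: f=6.067391 → p ← 3.879488 + 0.52·6.067391 = 7.034531
p(2.08) ≈ 7.0345

7.0345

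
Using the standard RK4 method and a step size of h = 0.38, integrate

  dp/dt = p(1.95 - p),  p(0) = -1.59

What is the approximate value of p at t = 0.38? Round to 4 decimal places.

RK4: k1 = f(t_n, p_n); k2 = f(t_n + h/2, p_n + (h/2)·k1); k3 = f(t_n + h/2, p_n + (h/2)·k2); k4 = f(t_n + h, p_n + h·k3); p_{n+1} = p_n + (h/6)·(k1 + 2k2 + 2k3 + k4).
t=0.000000, p=-1.590000:
  k1 = f(0.000000, -1.590000) = -5.628600
  k2 = f(0.190000, -2.659434) = -12.258486
  k3 = f(0.190000, -3.919112) = -23.001710
  k4 = f(0.380000, -10.330650) = -126.867090
  p ← -1.590000 + (0.38/6)·(k1 + 2k2 + 2k3 + k4) = -14.447685
p(0.38) ≈ -14.4477

-14.4477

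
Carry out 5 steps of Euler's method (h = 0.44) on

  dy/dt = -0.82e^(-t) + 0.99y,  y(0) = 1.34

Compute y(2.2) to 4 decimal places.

Euler: y_{n+1} = y_n + h·f(t_n, y_n).
t=0.000000, y=1.340000: f=0.506600 → y ← 1.340000 + 0.44·0.506600 = 1.562904
t=0.440000, y=1.562904: f=1.019165 → y ← 1.562904 + 0.44·1.019165 = 2.011337
t=0.880000, y=2.011337: f=1.651101 → y ← 2.011337 + 0.44·1.651101 = 2.737821
t=1.320000, y=2.737821: f=2.491392 → y ← 2.737821 + 0.44·2.491392 = 3.834034
t=1.760000, y=3.834034: f=3.654617 → y ← 3.834034 + 0.44·3.654617 = 5.442065
y(2.2) ≈ 5.4421

5.4421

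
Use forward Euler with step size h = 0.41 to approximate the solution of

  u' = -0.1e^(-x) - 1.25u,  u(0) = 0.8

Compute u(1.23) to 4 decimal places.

Euler: u_{n+1} = u_n + h·f(x_n, u_n).
x=0.000000, u=0.800000: f=-1.100000 → u ← 0.800000 + 0.41·(-1.100000) = 0.349000
x=0.410000, u=0.349000: f=-0.502615 → u ← 0.349000 + 0.41·(-0.502615) = 0.142928
x=0.820000, u=0.142928: f=-0.222703 → u ← 0.142928 + 0.41·(-0.222703) = 0.051620
u(1.23) ≈ 0.0516

0.0516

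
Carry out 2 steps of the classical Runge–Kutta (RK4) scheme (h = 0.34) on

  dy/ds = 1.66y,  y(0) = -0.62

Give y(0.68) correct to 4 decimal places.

-1.9159

RK4: k1 = f(s_n, y_n); k2 = f(s_n + h/2, y_n + (h/2)·k1); k3 = f(s_n + h/2, y_n + (h/2)·k2); k4 = f(s_n + h, y_n + h·k3); y_{n+1} = y_n + (h/6)·(k1 + 2k2 + 2k3 + k4).
s=0.000000, y=-0.620000:
  k1 = f(0.000000, -0.620000) = -1.029200
  k2 = f(0.170000, -0.794964) = -1.319640
  k3 = f(0.170000, -0.844339) = -1.401602
  k4 = f(0.340000, -1.096545) = -1.820264
  y ← -0.620000 + (0.34/6)·(k1 + 2k2 + 2k3 + k4) = -1.089877
s=0.340000, y=-1.089877:
  k1 = f(0.340000, -1.089877) = -1.809196
  k2 = f(0.510000, -1.397440) = -2.319751
  k3 = f(0.510000, -1.484235) = -2.463830
  k4 = f(0.680000, -1.927579) = -3.199782
  y ← -1.089877 + (0.34/6)·(k1 + 2k2 + 2k3 + k4) = -1.915858
y(0.68) ≈ -1.9159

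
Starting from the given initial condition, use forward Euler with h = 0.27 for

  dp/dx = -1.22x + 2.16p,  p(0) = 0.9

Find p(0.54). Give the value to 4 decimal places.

Euler: p_{n+1} = p_n + h·f(x_n, p_n).
x=0.000000, p=0.900000: f=1.944000 → p ← 0.900000 + 0.27·1.944000 = 1.424880
x=0.270000, p=1.424880: f=2.748341 → p ← 1.424880 + 0.27·2.748341 = 2.166932
p(0.54) ≈ 2.1669

2.1669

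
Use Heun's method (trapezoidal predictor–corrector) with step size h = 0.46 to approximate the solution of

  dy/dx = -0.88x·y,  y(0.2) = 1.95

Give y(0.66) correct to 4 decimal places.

Heun: k1 = f(x_n, y_n); k2 = f(x_n + h, y_n + h·k1); y_{n+1} = y_n + (h/2)·(k1 + k2).
x=0.200000, y=1.950000:
  k1 = f(0.200000, 1.950000) = -0.343200
  k2 = f(0.660000, 1.792128) = -1.040868
  y ← 1.950000 + (0.46/2)·(-0.343200 + (-1.040868)) = 1.631664
y(0.66) ≈ 1.6317

1.6317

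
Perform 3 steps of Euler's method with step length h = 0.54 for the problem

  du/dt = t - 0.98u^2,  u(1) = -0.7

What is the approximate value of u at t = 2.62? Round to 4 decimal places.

1.3885

Euler: u_{n+1} = u_n + h·f(t_n, u_n).
t=1.000000, u=-0.700000: f=0.519800 → u ← -0.700000 + 0.54·0.519800 = -0.419308
t=1.540000, u=-0.419308: f=1.367697 → u ← -0.419308 + 0.54·1.367697 = 0.319248
t=2.080000, u=0.319248: f=1.980119 → u ← 0.319248 + 0.54·1.980119 = 1.388513
u(2.62) ≈ 1.3885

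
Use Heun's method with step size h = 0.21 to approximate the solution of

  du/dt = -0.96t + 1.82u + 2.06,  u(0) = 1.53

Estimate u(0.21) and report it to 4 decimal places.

Heun: k1 = f(t_n, u_n); k2 = f(t_n + h, u_n + h·k1); u_{n+1} = u_n + (h/2)·(k1 + k2).
t=0.000000, u=1.530000:
  k1 = f(0.000000, 1.530000) = 4.844600
  k2 = f(0.210000, 2.547366) = 6.494606
  u ← 1.530000 + (0.21/2)·(4.844600 + 6.494606) = 2.720617
u(0.21) ≈ 2.7206

2.7206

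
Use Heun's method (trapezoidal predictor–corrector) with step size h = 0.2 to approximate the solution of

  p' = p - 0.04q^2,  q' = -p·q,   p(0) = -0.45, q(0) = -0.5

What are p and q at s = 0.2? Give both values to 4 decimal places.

-0.5514, -0.5520

Heun on (p,q): k1 = f(s_n, state_n); k2 = f(s_n + h, state_n + h·k1); state_{n+1} = state_n + (h/2)·(k1 + k2).
0.000000: (-0.450000, -0.500000)
  k1 = (-0.460000, -0.225000)
  predictor → (-0.542000, -0.545000)
  k2 = (-0.553881, -0.295390)
  → (-0.551388, -0.552039)
(p(0.2), q(0.2)) ≈ (-0.5514, -0.5520)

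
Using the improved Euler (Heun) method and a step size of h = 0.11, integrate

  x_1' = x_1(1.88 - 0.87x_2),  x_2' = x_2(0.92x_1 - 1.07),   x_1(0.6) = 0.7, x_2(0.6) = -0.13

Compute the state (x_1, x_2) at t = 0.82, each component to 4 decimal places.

Heun on (x_1,x_2): k1 = f(t_n, state_n); k2 = f(t_n + h, state_n + h·k1); state_{n+1} = state_n + (h/2)·(k1 + k2).
0.600000: (0.700000, -0.130000)
  k1 = (1.395170, 0.055380)
  predictor → (0.853469, -0.123908)
  k2 = (1.696525, 0.035290)
  → (0.870043, -0.125013)
0.710000: (0.870043, -0.125013)
  k1 = (1.730308, 0.033699)
  predictor → (1.060377, -0.121306)
  k2 = (2.105418, 0.011458)
  → (1.081008, -0.122530)
(x_1(0.82), x_2(0.82)) ≈ (1.0810, -0.1225)

1.0810, -0.1225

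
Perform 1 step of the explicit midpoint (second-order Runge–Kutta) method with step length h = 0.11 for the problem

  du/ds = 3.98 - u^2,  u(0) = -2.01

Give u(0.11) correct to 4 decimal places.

Midpoint: k1 = f(s_n, u_n); k2 = f(s_n + h/2, u_n + (h/2)·k1); u_{n+1} = u_n + h·k2.
s=0.000000, u=-2.010000:
  k1 = f(0.000000, -2.010000) = -0.060100
  k2 = f(0.055000, -2.013305) = -0.073399
  u ← -2.010000 + 0.11·(-0.073399) = -2.018074
u(0.11) ≈ -2.0181

-2.0181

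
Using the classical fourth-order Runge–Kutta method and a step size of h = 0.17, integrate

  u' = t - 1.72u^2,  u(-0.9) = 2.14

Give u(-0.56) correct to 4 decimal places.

0.8173

RK4: k1 = f(t_n, u_n); k2 = f(t_n + h/2, u_n + (h/2)·k1); k3 = f(t_n + h/2, u_n + (h/2)·k2); k4 = f(t_n + h, u_n + h·k3); u_{n+1} = u_n + (h/6)·(k1 + 2k2 + 2k3 + k4).
t=-0.900000, u=2.140000:
  k1 = f(-0.900000, 2.140000) = -8.776912
  k2 = f(-0.815000, 1.393962) = -4.157186
  k3 = f(-0.815000, 1.786639) = -6.305377
  k4 = f(-0.730000, 1.068086) = -2.692189
  u ← 2.140000 + (0.17/6)·(k1 + 2k2 + 2k3 + k4) = 1.222164
t=-0.730000, u=1.222164:
  k1 = f(-0.730000, 1.222164) = -3.299136
  k2 = f(-0.645000, 0.941737) = -2.170414
  k3 = f(-0.645000, 1.037678) = -2.497055
  k4 = f(-0.560000, 0.797664) = -1.654381
  u ← 1.222164 + (0.17/6)·(k1 + 2k2 + 2k3 + k4) = 0.817324
u(-0.56) ≈ 0.8173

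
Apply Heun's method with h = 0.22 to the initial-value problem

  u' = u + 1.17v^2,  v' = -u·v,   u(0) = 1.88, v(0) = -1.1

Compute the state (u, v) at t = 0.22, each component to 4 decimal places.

Heun on (u,v): k1 = f(t_n, state_n); k2 = f(t_n + h, state_n + h·k1); state_{n+1} = state_n + (h/2)·(k1 + k2).
0.000000: (1.880000, -1.100000)
  k1 = (3.295700, 2.068000)
  predictor → (2.605054, -0.645040)
  k2 = (3.091864, 1.680364)
  → (2.582632, -0.687680)
(u(0.22), v(0.22)) ≈ (2.5826, -0.6877)

2.5826, -0.6877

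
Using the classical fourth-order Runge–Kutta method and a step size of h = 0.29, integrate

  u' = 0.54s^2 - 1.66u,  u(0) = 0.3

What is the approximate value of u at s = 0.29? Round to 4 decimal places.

RK4: k1 = f(s_n, u_n); k2 = f(s_n + h/2, u_n + (h/2)·k1); k3 = f(s_n + h/2, u_n + (h/2)·k2); k4 = f(s_n + h, u_n + h·k3); u_{n+1} = u_n + (h/6)·(k1 + 2k2 + 2k3 + k4).
s=0.000000, u=0.300000:
  k1 = f(0.000000, 0.300000) = -0.498000
  k2 = f(0.145000, 0.227790) = -0.366778
  k3 = f(0.145000, 0.246817) = -0.398363
  k4 = f(0.290000, 0.184475) = -0.260814
  u ← 0.300000 + (0.29/6)·(k1 + 2k2 + 2k3 + k4) = 0.189360
u(0.29) ≈ 0.1894

0.1894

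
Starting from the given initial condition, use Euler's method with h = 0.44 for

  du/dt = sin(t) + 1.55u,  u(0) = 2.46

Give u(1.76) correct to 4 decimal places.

Euler: u_{n+1} = u_n + h·f(t_n, u_n).
t=0.000000, u=2.460000: f=3.813000 → u ← 2.460000 + 0.44·3.813000 = 4.137720
t=0.440000, u=4.137720: f=6.839405 → u ← 4.137720 + 0.44·6.839405 = 7.147058
t=0.880000, u=7.147058: f=11.848679 → u ← 7.147058 + 0.44·11.848679 = 12.360477
t=1.320000, u=12.360477: f=20.127455 → u ← 12.360477 + 0.44·20.127455 = 21.216558
u(1.76) ≈ 21.2166

21.2166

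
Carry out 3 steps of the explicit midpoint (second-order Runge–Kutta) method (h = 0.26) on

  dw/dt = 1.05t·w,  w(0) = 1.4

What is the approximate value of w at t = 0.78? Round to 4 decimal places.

Midpoint: k1 = f(t_n, w_n); k2 = f(t_n + h/2, w_n + (h/2)·k1); w_{n+1} = w_n + h·k2.
t=0.000000, w=1.400000:
  k1 = f(0.000000, 1.400000) = 0.000000
  k2 = f(0.130000, 1.400000) = 0.191100
  w ← 1.400000 + 0.26·0.191100 = 1.449686
t=0.260000, w=1.449686:
  k1 = f(0.260000, 1.449686) = 0.395764
  k2 = f(0.390000, 1.501135) = 0.614715
  w ← 1.449686 + 0.26·0.614715 = 1.609512
t=0.520000, w=1.609512:
  k1 = f(0.520000, 1.609512) = 0.878793
  k2 = f(0.650000, 1.723755) = 1.176463
  w ← 1.609512 + 0.26·1.176463 = 1.915392
w(0.78) ≈ 1.9154

1.9154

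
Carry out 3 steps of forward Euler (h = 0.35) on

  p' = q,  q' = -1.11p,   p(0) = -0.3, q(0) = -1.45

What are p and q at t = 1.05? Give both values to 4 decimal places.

Euler on (p,q): p_{n+1} = p_n + h·p', q_{n+1} = q_n + h·q'.
0.000000: (-0.300000, -1.450000); f=(-1.450000, 0.333000) → (-0.807500, -1.333450)
0.350000: (-0.807500, -1.333450); f=(-1.333450, 0.896325) → (-1.274207, -1.019736)
0.700000: (-1.274207, -1.019736); f=(-1.019736, 1.414370) → (-1.631115, -0.524707)
(p(1.05), q(1.05)) ≈ (-1.6311, -0.5247)

-1.6311, -0.5247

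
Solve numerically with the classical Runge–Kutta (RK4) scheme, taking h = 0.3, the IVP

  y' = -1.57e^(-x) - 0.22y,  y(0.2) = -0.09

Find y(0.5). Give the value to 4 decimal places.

RK4: k1 = f(x_n, y_n); k2 = f(x_n + h/2, y_n + (h/2)·k1); k3 = f(x_n + h/2, y_n + (h/2)·k2); k4 = f(x_n + h, y_n + h·k3); y_{n+1} = y_n + (h/6)·(k1 + 2k2 + 2k3 + k4).
x=0.200000, y=-0.090000:
  k1 = f(0.200000, -0.090000) = -1.265607
  k2 = f(0.350000, -0.279841) = -1.044795
  k3 = f(0.350000, -0.246719) = -1.052082
  k4 = f(0.500000, -0.405625) = -0.863016
  y ← -0.090000 + (0.3/6)·(k1 + 2k2 + 2k3 + k4) = -0.406119
y(0.5) ≈ -0.4061

-0.4061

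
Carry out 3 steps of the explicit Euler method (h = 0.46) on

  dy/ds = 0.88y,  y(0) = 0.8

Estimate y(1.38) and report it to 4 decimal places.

Euler: y_{n+1} = y_n + h·f(s_n, y_n).
s=0.000000, y=0.800000: f=0.704000 → y ← 0.800000 + 0.46·0.704000 = 1.123840
s=0.460000, y=1.123840: f=0.988979 → y ← 1.123840 + 0.46·0.988979 = 1.578770
s=0.920000, y=1.578770: f=1.389318 → y ← 1.578770 + 0.46·1.389318 = 2.217857
y(1.38) ≈ 2.2179

2.2179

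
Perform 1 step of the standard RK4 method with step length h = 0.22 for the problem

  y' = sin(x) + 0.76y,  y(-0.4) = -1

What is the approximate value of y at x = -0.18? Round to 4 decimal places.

RK4: k1 = f(x_n, y_n); k2 = f(x_n + h/2, y_n + (h/2)·k1); k3 = f(x_n + h/2, y_n + (h/2)·k2); k4 = f(x_n + h, y_n + h·k3); y_{n+1} = y_n + (h/6)·(k1 + 2k2 + 2k3 + k4).
x=-0.400000, y=-1.000000:
  k1 = f(-0.400000, -1.000000) = -1.149418
  k2 = f(-0.290000, -1.126436) = -1.142044
  k3 = f(-0.290000, -1.125625) = -1.141427
  k4 = f(-0.180000, -1.251114) = -1.129876
  y ← -1.000000 + (0.22/6)·(k1 + 2k2 + 2k3 + k4) = -1.251029
y(-0.18) ≈ -1.2510

-1.2510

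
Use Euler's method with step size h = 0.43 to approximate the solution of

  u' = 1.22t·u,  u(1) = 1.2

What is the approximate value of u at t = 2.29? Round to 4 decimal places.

6.3263

Euler: u_{n+1} = u_n + h·f(t_n, u_n).
t=1.000000, u=1.200000: f=1.464000 → u ← 1.200000 + 0.43·1.464000 = 1.829520
t=1.430000, u=1.829520: f=3.191781 → u ← 1.829520 + 0.43·3.191781 = 3.201986
t=1.860000, u=3.201986: f=7.265946 → u ← 3.201986 + 0.43·7.265946 = 6.326342
u(2.29) ≈ 6.3263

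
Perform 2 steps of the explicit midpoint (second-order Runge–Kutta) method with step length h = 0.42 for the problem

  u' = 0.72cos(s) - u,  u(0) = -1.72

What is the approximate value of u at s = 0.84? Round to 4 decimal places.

Midpoint: k1 = f(s_n, u_n); k2 = f(s_n + h/2, u_n + (h/2)·k1); u_{n+1} = u_n + h·k2.
s=0.000000, u=-1.720000:
  k1 = f(0.000000, -1.720000) = 2.440000
  k2 = f(0.210000, -1.207600) = 1.911782
  u ← -1.720000 + 0.42·1.911782 = -0.917051
s=0.420000, u=-0.917051:
  k1 = f(0.420000, -0.917051) = 1.574475
  k2 = f(0.630000, -0.586412) = 1.168191
  u ← -0.917051 + 0.42·1.168191 = -0.426411
u(0.84) ≈ -0.4264

-0.4264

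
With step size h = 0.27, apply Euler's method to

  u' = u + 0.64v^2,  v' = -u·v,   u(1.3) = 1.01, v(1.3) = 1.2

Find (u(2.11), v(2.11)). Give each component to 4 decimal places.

2.6826, 0.2249

Euler on (u,v): u_{n+1} = u_n + h·u', v_{n+1} = v_n + h·v'.
1.300000: (1.010000, 1.200000); f=(1.931600, -1.212000) → (1.531532, 0.872760)
1.570000: (1.531532, 0.872760); f=(2.019026, -1.336660) → (2.076669, 0.511862)
1.840000: (2.076669, 0.511862); f=(2.244351, -1.062968) → (2.682644, 0.224861)
(u(2.11), v(2.11)) ≈ (2.6826, 0.2249)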